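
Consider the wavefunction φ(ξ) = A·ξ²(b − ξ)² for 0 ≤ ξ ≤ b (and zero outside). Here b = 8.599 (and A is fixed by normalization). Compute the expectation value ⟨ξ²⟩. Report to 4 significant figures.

⟨ξ²⟩ = ∫ ξ^2 |φ|² dξ over the full domain.
Expanding the polynomial and integrating term by term, since the A² factors cancel between numerator and denominator, ⟨ξ²⟩ = 3·b^2/11.
Putting b = 8.599 gives 20.166.

⟨ξ^2⟩ ≈ 20.17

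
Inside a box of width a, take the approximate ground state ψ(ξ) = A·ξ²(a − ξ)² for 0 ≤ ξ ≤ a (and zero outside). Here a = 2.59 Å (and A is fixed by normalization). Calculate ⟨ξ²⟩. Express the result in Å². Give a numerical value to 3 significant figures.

⟨ξ^2⟩ ≈ 1.83 Å^2

By definition ⟨ξ²⟩ = ∫ ξ^2 |ψ(ξ)|² dξ.
Expanding the polynomial and integrating term by term, the ratio of the moment integral to the normalization integral gives ⟨ξ²⟩ = 3·a^2/11.
Putting a = 2.59 gives 1.829.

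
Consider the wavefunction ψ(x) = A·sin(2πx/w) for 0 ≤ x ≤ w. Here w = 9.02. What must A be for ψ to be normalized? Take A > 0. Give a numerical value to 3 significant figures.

Normalization requires ∫|ψ|² dx = 1, integrated from 0 to w.
Using sin²θ = (1 − cos 2θ)/2, ∫|ψ|² dx = A²·(w/2).
So A² = (w/2)^(−1).
With w = 9.02: A² = 0.2217 and A = 0.4709.

A ≈ 0.471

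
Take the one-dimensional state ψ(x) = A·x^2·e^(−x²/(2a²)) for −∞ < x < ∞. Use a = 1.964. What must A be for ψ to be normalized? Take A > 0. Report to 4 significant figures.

A ≈ 0.1604

Require ∫ |ψ|² dx = 1 over the whole domain.
Using the Gaussian integral ∫_{−∞}^{∞} e^(−αx²) dx = √(π/α), carrying out the integral gives A² · 3·√(π)·a^5/4.
Hence A² = 1/[3·√(π)·a^5/4].
Plugging in a = 1.964 yields A = 0.16045.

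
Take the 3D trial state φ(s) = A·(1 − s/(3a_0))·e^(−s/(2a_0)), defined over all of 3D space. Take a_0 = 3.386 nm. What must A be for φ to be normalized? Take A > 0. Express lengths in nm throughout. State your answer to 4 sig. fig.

Normalization requires ∫|φ|² 4πs² ds = 1, integrated from 0 to ∞.
In 3D with spherical symmetry the volume element is 4πs² ds.
With ∫₀^∞ s^4 e^(−αs) ds = 4!/α^5, with φ = A·(1 − s/(3a_0))·e^(−s/(2a_0)), the integral evaluates to A²·[8·π·a_0^3/3].
Substituting a_0 = 3.386 gives A² = 0.0030748, so A = 0.055451.

A ≈ 0.05545 nm^(-3/2)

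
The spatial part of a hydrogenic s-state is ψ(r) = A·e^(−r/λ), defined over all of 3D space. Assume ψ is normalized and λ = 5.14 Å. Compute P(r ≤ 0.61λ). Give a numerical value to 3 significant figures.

P ≈ 0.125

With dV = 4πr²dr, the probability is ∫|ψ|² dV over r ≤ 0.61λ.
Normalization gives A² = 1/(π·λ^3).
Let u = r/λ; then A², 4π and the length scale all cancel, so P = ∫_{0}^{0.61} u^2·e^(-2·u) du ÷ ∫_{0}^{∞} u^2·e^(-2·u) du.
An antiderivative of u^2·e^(-2·u) is -(2·u^2 + 2·u + 1)·e^(-2·u)/4; evaluating from 0 to 0.61 gives ≈ 0.031220, while the full integral is 1/4.
The region integral divided by the full integral gives P = 0.1249.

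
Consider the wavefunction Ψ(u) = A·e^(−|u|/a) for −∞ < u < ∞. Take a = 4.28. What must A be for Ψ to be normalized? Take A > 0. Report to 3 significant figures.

Normalization requires ∫|Ψ|² du = 1, integrated from −∞ to ∞.
The integral (without the A² prefactor) comes out to a.
Hence A² = 1/[a].
Substituting a = 4.28 gives A² = 0.2336, so A = 0.4834.

A ≈ 0.483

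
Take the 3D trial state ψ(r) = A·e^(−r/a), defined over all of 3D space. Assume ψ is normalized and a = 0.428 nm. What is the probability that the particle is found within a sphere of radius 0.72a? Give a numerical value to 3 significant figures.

P ≈ 0.176

With dV = 4πr²dr, the probability is ∫|ψ|² dV over r ≤ 0.72a.
Normalization gives A² = 1/(π·a^3).
Let u = r/a; then A², 4π and the length scale all cancel, so P = ∫_{0}^{0.72} u^2·e^(-2·u) du ÷ ∫_{0}^{∞} u^2·e^(-2·u) du.
With ∫ u^2·e^(-2·u) du = -(2·u^2 + 2·u + 1)·e^(-2·u)/4 + C, the region integral is 1/4 - 2173·e^(-36/25)/2500 and the full one is 1/4.
This evaluates to P = 0.1762.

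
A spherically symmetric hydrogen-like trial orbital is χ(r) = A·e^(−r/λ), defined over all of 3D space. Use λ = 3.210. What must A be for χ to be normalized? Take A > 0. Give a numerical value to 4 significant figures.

Require ∫ |χ|² 4πr² dr = 1 over the whole domain.
With ∫₀^∞ r^2 e^(−αr) dr = 2!/α^3, the integral (without the A² prefactor) comes out to π·λ^3.
Plugging in λ = 3.210 yields A = 0.098100.

A ≈ 0.09810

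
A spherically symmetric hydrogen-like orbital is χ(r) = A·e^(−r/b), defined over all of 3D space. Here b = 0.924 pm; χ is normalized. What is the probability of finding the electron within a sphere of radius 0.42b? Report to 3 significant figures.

P = ∫ |χ|² 4πr² dr over r ≤ 0.42b.
A² is fixed by ∫₀^∞ 4πr²|χ|² dr = 1, i.e. A² = (π·b^3)^(−1).
Let u = r/b; then A², 4π and the length scale all cancel, so P = ∫_{0}^{0.42} u^2·e^(-2·u) du ÷ ∫_{0}^{∞} u^2·e^(-2·u) du.
An antiderivative of u^2·e^(-2·u) is -(2·u^2 + 2·u + 1)·e^(-2·u)/4; evaluating from 0 to 0.42 gives 1/4 - 2741·e^(-21/25)/5000, while the full integral is 1/4.
The region integral divided by the full integral gives P = 0.05335.

P ≈ 0.0533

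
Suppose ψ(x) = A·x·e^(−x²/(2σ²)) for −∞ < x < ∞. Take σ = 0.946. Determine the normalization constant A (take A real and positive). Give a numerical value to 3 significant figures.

Require ∫ |ψ|² dx = 1 over the whole domain.
With ∫_{−∞}^{∞} x^(2m) e^(−αx²) dx = (2m−1)!!·√π / (2^m α^(m+1/2)), ∫|ψ|² dx = A²·(√(π)·σ^3/2).
Hence A² = 1/[√(π)·σ^3/2].
With σ = 0.946: A² = 1.333 and A = 1.154.

A ≈ 1.15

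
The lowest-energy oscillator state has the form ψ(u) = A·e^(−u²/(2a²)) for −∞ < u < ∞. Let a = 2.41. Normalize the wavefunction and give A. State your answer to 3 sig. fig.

Require ∫ |ψ|² du = 1 over the whole domain.
Differentiating ∫e^(−αu²) du = √(π/α) under α to get the higher moments, the integral (without the A² prefactor) comes out to √(π)·a.
So A² = (√(π)·a)^(−1).
Plugging in a = 2.41 yields A = 0.4838.

A ≈ 0.484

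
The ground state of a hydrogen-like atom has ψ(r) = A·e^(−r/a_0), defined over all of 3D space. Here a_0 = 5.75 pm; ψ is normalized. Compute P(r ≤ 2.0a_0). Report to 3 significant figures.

P ≈ 0.762

Integrate the radial probability density 4πr²|ψ|² over r ≤ 2.0a_0.
The full normalization integral is A²·[π·a_0^3] = 1, fixing A².
In terms of u = r/a_0 (A², 4π and the length scale all cancel between numerator and denominator), P = [∫_{0}^{2.0} u^2·e^(-2·u) du] / [∫_{0}^{∞} u^2·e^(-2·u) du].
With ∫ u^2·e^(-2·u) du = -(2·u^2 + 2·u + 1)·e^(-2·u)/4 + C, the region integral is 1/4 - 13·e^(-4)/4 and the full one is 1/4.
Taking the ratio yields P = 0.7619.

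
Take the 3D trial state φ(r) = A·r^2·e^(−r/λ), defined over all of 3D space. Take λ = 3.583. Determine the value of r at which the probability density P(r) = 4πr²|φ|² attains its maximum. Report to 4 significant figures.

r ≈ 10.75

Differentiate P(r) = 4πr²|φ|² with respect to r and set to zero.
This gives r = 3·λ.
With λ = 3.583, the most probable radial distance is 10.749.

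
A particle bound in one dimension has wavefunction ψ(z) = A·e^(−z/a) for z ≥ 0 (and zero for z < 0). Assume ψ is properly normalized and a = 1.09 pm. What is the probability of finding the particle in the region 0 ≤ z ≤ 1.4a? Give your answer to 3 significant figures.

P ≈ 0.939

The probability is P = ∫ |ψ|² dz over [0, 1.4a].
The normalization integral ∫|ψ|²dz over the whole domain equals a/2·A², and A² cancels in the ratio.
Let u = z/a; then A² and the length scale cancel, so P = ∫_{0}^{1.4} e^(-2·u) du ÷ ∫_{0}^{∞} e^(-2·u) du.
Using ∫ e^(-2·u) du = -e^(-2·u)/2, the numerator is 1/2 - e^(-14/5)/2 and the denominator is 1/2.
The result is P = 0.9392.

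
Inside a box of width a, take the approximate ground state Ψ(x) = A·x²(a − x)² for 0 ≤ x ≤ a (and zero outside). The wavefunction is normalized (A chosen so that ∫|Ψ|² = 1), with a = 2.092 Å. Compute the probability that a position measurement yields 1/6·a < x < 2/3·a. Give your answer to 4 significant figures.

The probability is P = ∫ |Ψ|² dx over [1/6·a, 2/3·a].
With A² fixed by ∫|Ψ|² = 1, i.e. A² = (a^9/630)^(−1), substitute and integrate.
Substituting u = x/a, A² and the length scale cancel in the ratio: P = ∫_{1/6}^{2/3} u^4·(1 - u)^4 du / ∫_{0}^{1} u^4·(1 - u)^4 du.
Using ∫ u^4·(1 - u)^4 du = u^5·(70·u^4 - 315·u^3 + 540·u^2 - 420·u + 126)/630, the numerator is ≈ 0.00134318 and the denominator is 1/630.
This works out to P = 0.84620.

P ≈ 0.8462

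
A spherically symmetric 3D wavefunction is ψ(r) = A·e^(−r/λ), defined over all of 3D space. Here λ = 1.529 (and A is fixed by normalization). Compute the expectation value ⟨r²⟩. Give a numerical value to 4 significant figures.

⟨r^2⟩ ≈ 7.014

⟨r²⟩ = ∫ r^2 |ψ|² 4πr² dr over the full domain.
The ratio of the moment integral to the normalization integral gives ⟨r²⟩ = 3·λ^2.
With λ = 1.529, ⟨r^2⟩ = 7.0135.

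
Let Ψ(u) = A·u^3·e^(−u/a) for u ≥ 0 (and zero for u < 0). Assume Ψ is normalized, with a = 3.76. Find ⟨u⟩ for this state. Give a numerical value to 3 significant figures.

⟨u⟩ = ∫ u |Ψ|² du over the full domain.
With ∫₀^∞ u^7 e^(−αu) du = 7!/α^8, evaluating both integrals, ⟨u⟩ = 7·a/2.
With a = 3.76, ⟨u⟩ = 13.16.

⟨u⟩ ≈ 13.2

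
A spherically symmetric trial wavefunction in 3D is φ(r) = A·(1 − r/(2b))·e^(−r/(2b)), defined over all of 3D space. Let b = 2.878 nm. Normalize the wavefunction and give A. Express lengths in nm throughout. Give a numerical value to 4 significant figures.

A ≈ 0.04085 nm^(-3/2)

Normalization requires ∫|φ|² 4πr² dr = 1, integrated from 0 to ∞.
(Spherical symmetry: dV = 4πr² dr.)
With φ = A·(1 − r/(2b))·e^(−r/(2b)), the integral evaluates to A²·[8·π·b^3].
So A² = (8·π·b^3)^(−1).
With b = 2.878: A² = 0.0016691 and A = 0.040855.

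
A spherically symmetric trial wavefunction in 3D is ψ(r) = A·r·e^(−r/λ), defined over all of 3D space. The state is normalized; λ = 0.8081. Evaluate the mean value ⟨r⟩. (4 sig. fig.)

The expectation value is the |ψ|²-weighted average of r: ∫ r|ψ|² 4πr² dr.
With ∫₀^∞ r^5 e^(−αr) dr = 5!/α^6, evaluating both integrals, ⟨r⟩ = 5·λ/2.
Putting λ = 0.8081 gives 2.0203.

⟨r⟩ ≈ 2.020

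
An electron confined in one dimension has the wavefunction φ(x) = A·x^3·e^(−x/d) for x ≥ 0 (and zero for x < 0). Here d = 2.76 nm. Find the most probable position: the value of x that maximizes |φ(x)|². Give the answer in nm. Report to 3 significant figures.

x ≈ 8.28 nm

Set d/dx [|φ(x)|²] = 0 and solve for x > 0.
This gives x = 3·d.
With d = 2.76, the most probable position is 8.280 nm.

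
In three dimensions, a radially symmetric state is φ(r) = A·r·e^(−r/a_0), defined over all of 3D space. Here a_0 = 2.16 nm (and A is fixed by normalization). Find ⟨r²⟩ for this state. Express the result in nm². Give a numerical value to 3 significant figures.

The expectation value is the |φ|²-weighted average of r^2: ∫ r^2|φ|² 4πr² dr.
Evaluating both integrals, ⟨r²⟩ = 15·a_0^2/2.
With a_0 = 2.16, ⟨r^2⟩ = 34.99.

⟨r^2⟩ ≈ 35.0 nm^2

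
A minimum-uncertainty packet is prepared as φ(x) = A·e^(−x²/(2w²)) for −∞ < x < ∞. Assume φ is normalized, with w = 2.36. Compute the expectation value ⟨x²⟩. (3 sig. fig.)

⟨x^2⟩ ≈ 2.78

By definition ⟨x²⟩ = ∫ x^2 |φ(x)|² dx.
Evaluating both integrals, ⟨x²⟩ = w^2/2.
Putting w = 2.36 gives 2.785.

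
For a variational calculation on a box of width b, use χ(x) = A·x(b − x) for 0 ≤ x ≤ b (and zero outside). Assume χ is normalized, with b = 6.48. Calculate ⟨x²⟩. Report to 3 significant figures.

⟨x^2⟩ ≈ 12.0

By definition ⟨x²⟩ = ∫ x^2 |χ(x)|² dx.
Expanding the polynomial and integrating term by term, the ratio of the moment integral to the normalization integral gives ⟨x²⟩ = 2·b^2/7.
Putting b = 6.48 gives 12.00.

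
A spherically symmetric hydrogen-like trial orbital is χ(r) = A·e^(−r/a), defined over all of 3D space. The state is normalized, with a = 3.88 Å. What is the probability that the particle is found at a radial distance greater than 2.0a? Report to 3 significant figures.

P = ∫ |χ|² 4πr² dr over r > 2.0a.
The full normalization integral is A²·[π·a^3] = 1, fixing A².
Substituting u = r/a, A², 4π and the length scale all cancel in the ratio: P = ∫_{2.0}^{∞} u^2·e^(-2·u) du / ∫_{0}^{∞} u^2·e^(-2·u) du.
With ∫ u^2·e^(-2·u) du = -(2·u^2 + 2·u + 1)·e^(-2·u)/4 + C, the region integral is 13·e^(-4)/4 and the full one is 1/4.
The region integral divided by the full integral gives P = 0.2381.

P ≈ 0.238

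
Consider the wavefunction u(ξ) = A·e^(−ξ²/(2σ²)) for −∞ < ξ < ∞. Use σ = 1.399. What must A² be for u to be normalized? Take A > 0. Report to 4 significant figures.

We need A² ∫|f|² dξ = 1, taking the integral from −∞ to ∞.
Using the Gaussian integral ∫_{−∞}^{∞} e^(−αξ²) dξ = √(π/α), the integral (without the A² prefactor) comes out to √(π)·σ.
With σ = 1.399: A² = 0.40328 and A = 0.63504.

A^2 ≈ 0.4033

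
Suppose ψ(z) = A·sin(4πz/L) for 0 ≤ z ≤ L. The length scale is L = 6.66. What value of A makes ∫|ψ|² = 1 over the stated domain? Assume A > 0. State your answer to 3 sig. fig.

We need A² ∫|f|² dz = 1, taking the integral from 0 to L.
Using sin²θ = (1 − cos 2θ)/2, the integral (without the A² prefactor) comes out to L/2.
So A² = (L/2)^(−1).
With L = 6.66: A² = 0.3003 and A = 0.5480.

A ≈ 0.548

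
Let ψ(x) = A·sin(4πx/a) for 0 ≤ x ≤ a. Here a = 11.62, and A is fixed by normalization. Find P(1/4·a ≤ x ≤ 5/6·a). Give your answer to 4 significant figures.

The probability is P = ∫ |ψ|² dx over [1/4·a, 5/6·a].
The normalization integral ∫|ψ|²dx over the whole domain equals a/2·A², and A² cancels in the ratio.
Substituting u = x/a, A² and the length scale cancel in the ratio: P = ∫_{1/4}^{5/6} sin(4·π·u)^2 du / ∫_{0}^{1} sin(4·π·u)^2 du.
An antiderivative of sin(4·π·u)^2 is u/2 - sin(4·π·u)·cos(4·π·u)/(8·π); evaluating from 1/4 to 5/6 gives -√(3)/(32·π) + 7/24, while the full integral is 1/2.
The result is P = -√(3)/(16·π) + 7/12.

P ≈ 0.5489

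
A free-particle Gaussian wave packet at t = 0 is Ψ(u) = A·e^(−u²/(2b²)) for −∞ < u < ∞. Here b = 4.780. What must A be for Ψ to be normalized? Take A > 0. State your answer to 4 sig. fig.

A ≈ 0.3436

Require ∫ |Ψ|² du = 1 over the whole domain.
Differentiating ∫e^(−αu²) du = √(π/α) under α to get the higher moments, the integral (without the A² prefactor) comes out to √(π)·b.
So A² = (√(π)·b)^(−1).
Plugging in b = 4.780 yields A = 0.34356.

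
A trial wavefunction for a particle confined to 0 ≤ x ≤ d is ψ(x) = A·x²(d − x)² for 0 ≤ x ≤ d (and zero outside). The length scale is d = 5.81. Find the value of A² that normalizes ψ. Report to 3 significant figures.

A^2 ≈ 0.0000835

Require ∫ |ψ|² dx = 1 over the whole domain.
Expanding the polynomial and integrating term by term, ∫|ψ|² dx = A²·(d^9/630).
Setting this equal to 1 gives A² = 1/(d^9/630).
Substituting d = 5.81 gives A² = 0.00008351, so A = 0.009139.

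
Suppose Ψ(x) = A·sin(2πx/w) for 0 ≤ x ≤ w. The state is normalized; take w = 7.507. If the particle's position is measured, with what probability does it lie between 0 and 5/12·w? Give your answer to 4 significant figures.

P ≈ 0.4856

The probability is P = ∫ |Ψ|² dx over [0, 5/12·w].
Since A² = 1/(w/2), this is the region integral divided by the full normalization integral.
Let u = x/w; then A² and the length scale cancel, so P = ∫_{0}^{5/12} sin(2·π·u)^2 du ÷ ∫_{0}^{1} sin(2·π·u)^2 du.
With ∫ sin(2·π·u)^2 du = u/2 - sin(4·π·u)/(8·π) + C, the region integral is √(3)/(16·π) + 5/24 and the full one is 1/2.
Taking the ratio, P = √(3)/(8·π) + 5/12.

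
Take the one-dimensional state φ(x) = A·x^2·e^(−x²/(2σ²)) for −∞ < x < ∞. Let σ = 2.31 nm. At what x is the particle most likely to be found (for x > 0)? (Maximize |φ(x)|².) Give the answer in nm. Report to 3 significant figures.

The maximum of |φ(x)|² occurs where its derivative vanishes.
Solving yields x = √(2)·σ.
With σ = 2.31, the value of x > 0 at which the probability density is greatest is 3.267 nm.

x ≈ 3.27 nm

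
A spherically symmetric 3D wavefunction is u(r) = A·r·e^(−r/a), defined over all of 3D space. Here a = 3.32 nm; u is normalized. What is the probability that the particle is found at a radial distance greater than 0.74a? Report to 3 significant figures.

P ≈ 0.982

With dV = 4πr²dr, the probability is ∫|u|² dV over r > 0.74a.
Normalization gives A² = 1/(3·π·a^5).
In terms of t = r/a (A², 4π and the length scale all cancel between numerator and denominator), P = [∫_{0.74}^{∞} t^4·e^(-2·t) dt] / [∫_{0}^{∞} t^4·e^(-2·t) dt].
Using ∫ t^4·e^(-2·t) dt = -(t^4/2 + t^3 + 3·t^2/2 + 3·t/2 + 3/4)·e^(-2·t), the numerator is ≈ 0.73676 and the denominator is 3/4.
The region integral divided by the full integral gives P = 0.9823.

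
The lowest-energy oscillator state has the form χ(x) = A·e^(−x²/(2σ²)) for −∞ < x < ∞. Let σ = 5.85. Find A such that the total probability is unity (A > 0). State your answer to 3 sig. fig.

A ≈ 0.311

Require ∫ |χ|² dx = 1 over the whole domain.
Using the Gaussian integral ∫_{−∞}^{∞} e^(−αx²) dx = √(π/α), with χ = A·e^(−x²/(2σ²)), the integral evaluates to A²·[√(π)·σ].
So A² = (√(π)·σ)^(−1).
With σ = 5.85: A² = 0.09644 and A = 0.3106.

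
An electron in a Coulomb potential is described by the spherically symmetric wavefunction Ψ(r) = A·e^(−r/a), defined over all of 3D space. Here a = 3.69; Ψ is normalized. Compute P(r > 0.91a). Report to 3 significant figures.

P ≈ 0.725

Integrate the radial probability density 4πr²|Ψ|² over r > 0.91a.
A² is fixed by ∫₀^∞ 4πr²|Ψ|² dr = 1, i.e. A² = (π·a^3)^(−1).
In terms of u = r/a (A², 4π and the length scale all cancel between numerator and denominator), P = [∫_{0.91}^{∞} u^2·e^(-2·u) du] / [∫_{0}^{∞} u^2·e^(-2·u) du].
With ∫ u^2·e^(-2·u) du = -(2·u^2 + 2·u + 1)·e^(-2·u)/4 + C, the region integral is ≈ 0.18131 and the full one is 1/4.
The region integral divided by the full integral gives P = 0.7253.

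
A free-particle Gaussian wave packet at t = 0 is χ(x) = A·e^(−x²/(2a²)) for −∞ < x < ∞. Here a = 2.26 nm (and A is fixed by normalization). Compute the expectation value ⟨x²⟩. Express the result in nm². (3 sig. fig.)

⟨x²⟩ = ∫ x^2 |χ|² dx over the full domain.
Using the Gaussian integral ∫_{−∞}^{∞} e^(−αx²) dx = √(π/α), the ratio of the moment integral to the normalization integral gives ⟨x²⟩ = a^2/2.
Putting a = 2.26 gives 2.554.

⟨x^2⟩ ≈ 2.55 nm^2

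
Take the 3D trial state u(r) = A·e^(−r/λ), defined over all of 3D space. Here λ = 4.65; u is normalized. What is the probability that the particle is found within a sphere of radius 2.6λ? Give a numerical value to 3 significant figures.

P ≈ 0.891

Integrate the radial probability density 4πr²|u|² over r ≤ 2.6λ.
Normalization gives A² = 1/(π·λ^3).
In terms of t = r/λ (A², 4π and the length scale all cancel between numerator and denominator), P = [∫_{0}^{2.6} t^2·e^(-2·t) dt] / [∫_{0}^{∞} t^2·e^(-2·t) dt].
With ∫ t^2·e^(-2·t) dt = -(2·t^2 + 2·t + 1)·e^(-2·t)/4 + C, the region integral is 1/4 - 493·e^(-26/5)/100 and the full one is 1/4.
Taking the ratio yields P = 0.8912.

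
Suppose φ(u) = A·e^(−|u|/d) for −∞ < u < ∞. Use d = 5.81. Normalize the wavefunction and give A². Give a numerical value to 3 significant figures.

The normalization condition is ∫|φ|² du = 1 from −∞ to ∞.
With φ = A·e^(−|u|/d), the integral evaluates to A²·[d].
With d = 5.81: A² = 0.1721 and A = 0.4149.

A^2 ≈ 0.172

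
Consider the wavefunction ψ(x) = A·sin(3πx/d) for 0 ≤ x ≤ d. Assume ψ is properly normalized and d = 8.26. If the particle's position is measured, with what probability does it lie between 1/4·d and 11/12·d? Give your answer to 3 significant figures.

P = ∫_{1/4·d}^{11/12·d} |ψ(x)|² dx.
Since A² = 1/(d/2), this is the region integral divided by the full normalization integral.
In terms of u = x/d (A² and the length scale cancel between numerator and denominator), P = [∫_{1/4}^{11/12} sin(3·π·u)^2 du] / [∫_{0}^{1} sin(3·π·u)^2 du].
Using ∫ sin(3·π·u)^2 du = u/2 - sin(6·π·u)/(12·π), the numerator is 1/3 and the denominator is 1/2.
Taking the ratio, P = 2/3.

P ≈ 0.667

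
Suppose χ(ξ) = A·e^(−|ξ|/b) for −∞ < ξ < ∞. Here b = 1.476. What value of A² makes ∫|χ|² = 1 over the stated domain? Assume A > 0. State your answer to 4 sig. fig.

We need A² ∫|f|² dξ = 1, taking the integral from −∞ to ∞.
The integral (without the A² prefactor) comes out to b.
So A² = (b)^(−1).
Plugging in b = 1.476 yields A = 0.82311.

A^2 ≈ 0.6775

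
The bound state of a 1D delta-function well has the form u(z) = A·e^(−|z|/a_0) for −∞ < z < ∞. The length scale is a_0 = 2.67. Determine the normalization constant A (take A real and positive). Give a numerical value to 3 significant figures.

A ≈ 0.612

We need A² ∫|f|² dz = 1, taking the integral from −∞ to ∞.
∫|u|² dz = A²·(a_0).
Hence A² = 1/[a_0].
With a_0 = 2.67: A² = 0.3745 and A = 0.6120.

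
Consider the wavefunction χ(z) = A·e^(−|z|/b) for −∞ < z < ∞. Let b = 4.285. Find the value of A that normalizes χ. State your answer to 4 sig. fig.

A ≈ 0.4831

The normalization condition is ∫|χ|² dz = 1 from −∞ to ∞.
Using ∫₀^∞ zⁿ e^(−αz) dz = n!/αⁿ⁺¹, with χ = A·e^(−|z|/b), the integral evaluates to A²·[b].
So A² = (b)^(−1).
With b = 4.285: A² = 0.23337 and A = 0.48309.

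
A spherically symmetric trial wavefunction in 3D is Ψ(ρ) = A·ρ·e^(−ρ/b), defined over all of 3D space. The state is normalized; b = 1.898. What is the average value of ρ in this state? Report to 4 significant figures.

⟨ρ⟩ = ∫ ρ |Ψ|² 4πρ² dρ over the full domain.
Recall ∫₀^∞ ρ^m e^(−ρ/β) dρ = m!·β^(m+1), the ratio of the moment integral to the normalization integral gives ⟨ρ⟩ = 5·b/2.
Putting b = 1.898 gives 4.7450.

⟨ρ⟩ ≈ 4.745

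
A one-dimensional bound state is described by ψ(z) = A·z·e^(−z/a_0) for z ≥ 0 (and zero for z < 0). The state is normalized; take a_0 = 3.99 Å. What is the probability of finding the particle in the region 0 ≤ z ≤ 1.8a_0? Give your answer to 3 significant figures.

|ψ|² is the probability density, so P = ∫_{0}^{1.8a_0} |ψ|² dz.
The normalization integral ∫|ψ|²dz over the whole domain equals a_0^3/4·A², and A² cancels in the ratio.
In terms of u = z/a_0 (A² and the length scale cancel between numerator and denominator), P = [∫_{0}^{1.8} u^2·e^(-2·u) du] / [∫_{0}^{∞} u^2·e^(-2·u) du].
With ∫ u^2·e^(-2·u) du = -(2·u^2 + 2·u + 1)·e^(-2·u)/4 + C, the region integral is 1/4 - 277·e^(-18/5)/100 and the full one is 1/4.
Taking the ratio, P = 0.6973.

P ≈ 0.697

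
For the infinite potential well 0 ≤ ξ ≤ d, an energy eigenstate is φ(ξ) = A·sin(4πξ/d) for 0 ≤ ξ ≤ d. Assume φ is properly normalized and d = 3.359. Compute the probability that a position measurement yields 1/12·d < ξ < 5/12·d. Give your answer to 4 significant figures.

|φ|² is the probability density, so P = ∫_{1/12·d}^{5/12·d} |φ|² dξ.
Since A² = 1/(d/2), this is the region integral divided by the full normalization integral.
Let u = ξ/d; then A² and the length scale cancel, so P = ∫_{1/12}^{5/12} sin(4·π·u)^2 du ÷ ∫_{0}^{1} sin(4·π·u)^2 du.
Using ∫ sin(4·π·u)^2 du = u/2 - sin(4·π·u)·cos(4·π·u)/(8·π), the numerator is √(3)/(16·π) + 1/6 and the denominator is 1/2.
Taking the ratio, P = (√(3)/8 + π/3)/π.

P ≈ 0.4022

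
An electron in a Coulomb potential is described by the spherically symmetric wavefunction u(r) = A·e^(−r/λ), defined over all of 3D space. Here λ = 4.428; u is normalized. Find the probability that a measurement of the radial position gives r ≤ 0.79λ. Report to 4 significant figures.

P = ∫ |u|² 4πr² dr over r ≤ 0.79λ.
The full normalization integral is A²·[π·λ^3] = 1, fixing A².
In terms of t = r/λ (A², 4π and the length scale all cancel between numerator and denominator), P = [∫_{0}^{0.79} t^2·e^(-2·t) dt] / [∫_{0}^{∞} t^2·e^(-2·t) dt].
With ∫ t^2·e^(-2·t) dt = -(2·t^2 + 2·t + 1)·e^(-2·t)/4 + C, the region integral is ≈ 0.0528715 and the full one is 1/4.
This evaluates to P = 0.21149.

P ≈ 0.2115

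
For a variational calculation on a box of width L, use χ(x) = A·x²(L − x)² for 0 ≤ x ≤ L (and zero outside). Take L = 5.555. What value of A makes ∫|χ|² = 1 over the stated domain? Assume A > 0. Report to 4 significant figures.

A ≈ 0.01118

Normalization requires ∫|χ|² dx = 1, integrated from 0 to L.
Expanding the polynomial and integrating term by term, carrying out the integral gives A² · L^9/630.
Substituting L = 5.555 gives A² = 0.00012508, so A = 0.011184.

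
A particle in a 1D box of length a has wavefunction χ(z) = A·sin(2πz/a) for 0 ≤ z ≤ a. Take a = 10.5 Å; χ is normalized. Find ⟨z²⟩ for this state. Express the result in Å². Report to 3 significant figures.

⟨z^2⟩ ≈ 35.4 Å^2

The expectation value is the |χ|²-weighted average of z^2: ∫ z^2|χ|² dz.
With ∫₀^a sin²(nπz/a) dz = a/2, the ratio of the moment integral to the normalization integral gives ⟨z²⟩ = -a^2/(8·π^2) + a^2/3.
With a = 10.5, ⟨z^2⟩ = 35.35.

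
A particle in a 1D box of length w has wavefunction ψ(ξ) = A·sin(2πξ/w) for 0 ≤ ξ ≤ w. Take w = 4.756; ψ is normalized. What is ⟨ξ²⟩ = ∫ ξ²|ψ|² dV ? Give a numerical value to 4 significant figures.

⟨ξ^2⟩ ≈ 7.253

The expectation value is the |ψ|²-weighted average of ξ^2: ∫ ξ^2|ψ|² dξ.
With ∫₀^w sin²(nπξ/w) dξ = w/2, the ratio of the moment integral to the normalization integral gives ⟨ξ²⟩ = -w^2/(8·π^2) + w^2/3.
Putting w = 4.756 gives 7.2534.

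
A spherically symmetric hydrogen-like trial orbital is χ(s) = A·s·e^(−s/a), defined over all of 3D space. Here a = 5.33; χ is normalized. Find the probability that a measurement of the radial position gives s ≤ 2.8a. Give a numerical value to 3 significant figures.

P ≈ 0.658

P = ∫ |χ|² 4πs² ds over s ≤ 2.8a.
A² is fixed by ∫₀^∞ 4πs²|χ|² ds = 1, i.e. A² = (3·π·a^5)^(−1).
In terms of u = s/a (A², 4π and the length scale all cancel between numerator and denominator), P = [∫_{0}^{2.8} u^4·e^(-2·u) du] / [∫_{0}^{∞} u^4·e^(-2·u) du].
With ∫ u^4·e^(-2·u) du = -(u^4/2 + u^3 + 3·u^2/2 + 3·u/2 + 3/4)·e^(-2·u) + C, the region integral is ≈ 0.49339 and the full one is 3/4.
Taking the ratio yields P = 0.6578.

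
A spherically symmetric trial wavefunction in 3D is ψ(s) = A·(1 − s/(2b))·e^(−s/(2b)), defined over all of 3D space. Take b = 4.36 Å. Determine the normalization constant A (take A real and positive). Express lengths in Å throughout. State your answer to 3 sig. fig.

Require ∫ |ψ|² 4πs² ds = 1 over the whole domain.
The angular integral contributes 4π, leaving ∫₀^∞ s²|ψ|² ds.
With ∫₀^∞ s^4 e^(−αs) ds = 4!/α^5, carrying out the integral gives A² · 8·π·b^3.
Setting this equal to 1 gives A² = 1/(8·π·b^3).
Substituting b = 4.36 gives A² = 0.0004801, so A = 0.02191.

A ≈ 0.0219 Å^(-3/2)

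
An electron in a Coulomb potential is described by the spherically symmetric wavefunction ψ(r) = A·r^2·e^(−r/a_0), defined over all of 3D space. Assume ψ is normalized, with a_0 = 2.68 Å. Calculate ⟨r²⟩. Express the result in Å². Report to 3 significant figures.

The expectation value is the |ψ|²-weighted average of r^2: ∫ r^2|ψ|² 4πr² dr.
The ratio of the moment integral to the normalization integral gives ⟨r²⟩ = 14·a_0^2.
Putting a_0 = 2.68 gives 100.6.

⟨r^2⟩ ≈ 101 Å^2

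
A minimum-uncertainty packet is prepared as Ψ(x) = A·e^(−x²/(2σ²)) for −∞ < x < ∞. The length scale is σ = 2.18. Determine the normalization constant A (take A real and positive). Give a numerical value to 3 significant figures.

A ≈ 0.509

The normalization condition is ∫|Ψ|² dx = 1 from −∞ to ∞.
Using the Gaussian integral ∫_{−∞}^{∞} e^(−αx²) dx = √(π/α), ∫|Ψ|² dx = A²·(√(π)·σ).
Setting this equal to 1 gives A² = 1/(√(π)·σ).
Plugging in σ = 2.18 yields A = 0.5087.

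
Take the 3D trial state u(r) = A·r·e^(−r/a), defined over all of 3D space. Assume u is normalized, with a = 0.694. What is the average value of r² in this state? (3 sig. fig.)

⟨r^2⟩ ≈ 3.61

⟨r²⟩ = ∫ r^2 |u|² 4πr² dr over the full domain.
The ratio of the moment integral to the normalization integral gives ⟨r²⟩ = 15·a^2/2.
With a = 0.694, ⟨r^2⟩ = 3.612.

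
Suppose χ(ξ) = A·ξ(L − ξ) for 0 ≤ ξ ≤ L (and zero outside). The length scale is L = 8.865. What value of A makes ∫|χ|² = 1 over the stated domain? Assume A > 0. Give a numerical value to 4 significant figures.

A ≈ 0.02341

Normalization requires ∫|χ|² dξ = 1, integrated from 0 to L.
With χ = A·ξ(L − ξ), the integral evaluates to A²·[L^5/30].
So A² = (L^5/30)^(−1).
Substituting L = 8.865 gives A² = 0.00054793, so A = 0.023408.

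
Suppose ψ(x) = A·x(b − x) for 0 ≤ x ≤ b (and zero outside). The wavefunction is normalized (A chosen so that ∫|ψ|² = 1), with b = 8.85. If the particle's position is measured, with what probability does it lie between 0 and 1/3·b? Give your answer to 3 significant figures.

|ψ|² is the probability density, so P = ∫_{0}^{1/3·b} |ψ|² dx.
With A² fixed by ∫|ψ|² = 1, i.e. A² = (b^5/30)^(−1), substitute and integrate.
Substituting u = x/b, A² and the length scale cancel in the ratio: P = ∫_{0}^{1/3} u^2·(1 - u)^2 du / ∫_{0}^{1} u^2·(1 - u)^2 du.
An antiderivative of u^2·(1 - u)^2 is u^3·(6·u^2 - 15·u + 10)/30; evaluating from 0 to 1/3 gives 17/2430, while the full integral is 1/30.
Taking the ratio, P = 17/81.

P ≈ 0.210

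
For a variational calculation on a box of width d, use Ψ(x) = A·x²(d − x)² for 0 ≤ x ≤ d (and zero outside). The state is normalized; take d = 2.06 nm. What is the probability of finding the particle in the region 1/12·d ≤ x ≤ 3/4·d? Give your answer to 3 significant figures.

|Ψ|² is the probability density, so P = ∫_{1/12·d}^{3/4·d} |Ψ|² dx.
With A² fixed by ∫|Ψ|² = 1, i.e. A² = (d^9/630)^(−1), substitute and integrate.
Let u = x/d; then A² and the length scale cancel, so P = ∫_{1/12}^{3/4} u^4·(1 - u)^4 du ÷ ∫_{0}^{1} u^4·(1 - u)^4 du.
With ∫ u^4·(1 - u)^4 du = u^5·(70·u^4 - 315·u^3 + 540·u^2 - 420·u + 126)/630 + C, the region integral is ≈ 0.0015090 and the full one is 1/630.
This works out to P = 0.9507.

P ≈ 0.951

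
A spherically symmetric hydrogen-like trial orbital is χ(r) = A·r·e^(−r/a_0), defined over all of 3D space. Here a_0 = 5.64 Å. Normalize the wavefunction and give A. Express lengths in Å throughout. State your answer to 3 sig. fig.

A ≈ 0.00431 Å^(-5/2)

The normalization condition is ∫|χ|² 4πr² dr = 1 from 0 to ∞.
(Spherical symmetry: dV = 4πr² dr.)
∫|χ|² 4πr² dr = A²·(3·π·a_0^5).
Hence A² = 1/[3·π·a_0^5].
Substituting a_0 = 5.64 gives A² = 0.00001859, so A = 0.004312.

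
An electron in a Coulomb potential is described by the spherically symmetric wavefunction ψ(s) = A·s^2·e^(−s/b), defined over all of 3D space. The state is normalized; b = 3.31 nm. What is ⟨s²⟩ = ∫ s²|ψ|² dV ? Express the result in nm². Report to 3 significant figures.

⟨s^2⟩ ≈ 153 nm^2

The expectation value is the |ψ|²-weighted average of s^2: ∫ s^2|ψ|² 4πs² ds.
Since the A² factors cancel between numerator and denominator, ⟨s²⟩ = 14·b^2.
Putting b = 3.31 gives 153.4.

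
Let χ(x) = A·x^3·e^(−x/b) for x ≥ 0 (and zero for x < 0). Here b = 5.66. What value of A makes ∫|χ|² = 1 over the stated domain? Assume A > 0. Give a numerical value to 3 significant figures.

A ≈ 0.000977

The normalization condition is ∫|χ|² dx = 1 from 0 to ∞.
Using ∫₀^∞ xⁿ e^(−αx) dx = n!/αⁿ⁺¹, with χ = A·x^3·e^(−x/b), the integral evaluates to A²·[45·b^7/8].
So A² = (45·b^7/8)^(−1).
Substituting b = 5.66 gives A² = 9.553E-7, so A = 0.0009774.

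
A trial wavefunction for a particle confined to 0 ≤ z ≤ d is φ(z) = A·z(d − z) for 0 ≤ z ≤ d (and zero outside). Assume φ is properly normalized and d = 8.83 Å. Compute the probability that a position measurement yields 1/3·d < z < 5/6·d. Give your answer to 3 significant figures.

P ≈ 0.755

|φ|² is the probability density, so P = ∫_{1/3·d}^{5/6·d} |φ|² dz.
With A² fixed by ∫|φ|² = 1, i.e. A² = (d^5/30)^(−1), substitute and integrate.
In terms of u = z/d (A² and the length scale cancel between numerator and denominator), P = [∫_{1/3}^{5/6} u^2·(1 - u)^2 du] / [∫_{0}^{1} u^2·(1 - u)^2 du].
Using ∫ u^2·(1 - u)^2 du = u^3·(6·u^2 - 15·u + 10)/30, the numerator is 163/6480 and the denominator is 1/30.
Evaluating gives P = 163/216.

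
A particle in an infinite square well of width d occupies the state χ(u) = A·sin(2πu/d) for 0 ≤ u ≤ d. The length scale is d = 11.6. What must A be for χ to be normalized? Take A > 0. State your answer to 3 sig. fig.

Normalization requires ∫|χ|² du = 1, integrated from 0 to d.
Carrying out the integral gives A² · d/2.
Hence A² = 1/[d/2].
With d = 11.6: A² = 0.1724 and A = 0.4152.

A ≈ 0.415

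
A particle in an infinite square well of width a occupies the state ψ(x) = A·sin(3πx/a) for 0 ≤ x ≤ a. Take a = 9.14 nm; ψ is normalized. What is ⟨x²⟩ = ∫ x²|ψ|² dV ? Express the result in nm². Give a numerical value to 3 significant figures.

⟨x^2⟩ ≈ 27.4 nm^2

By definition ⟨x²⟩ = ∫ x^2 |ψ(x)|² dx.
The ratio of the moment integral to the normalization integral gives ⟨x²⟩ = -a^2/(18·π^2) + a^2/3.
Putting a = 9.14 gives 27.38.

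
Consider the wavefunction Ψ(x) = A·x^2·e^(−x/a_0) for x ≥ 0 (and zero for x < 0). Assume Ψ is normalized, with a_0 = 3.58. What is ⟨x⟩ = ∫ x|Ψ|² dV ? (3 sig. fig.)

⟨x⟩ ≈ 8.95

By definition ⟨x⟩ = ∫ x |Ψ(x)|² dx.
Using ∫₀^∞ xⁿ e^(−αx) dx = n!/αⁿ⁺¹, since the A² factors cancel between numerator and denominator, ⟨x⟩ = 5·a_0/2.
With a_0 = 3.58, ⟨x⟩ = 8.950.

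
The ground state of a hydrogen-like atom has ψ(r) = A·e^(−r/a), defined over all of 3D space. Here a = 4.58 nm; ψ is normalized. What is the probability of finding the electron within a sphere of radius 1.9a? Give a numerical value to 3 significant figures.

P ≈ 0.731

With dV = 4πr²dr, the probability is ∫|ψ|² dV over r ≤ 1.9a.
The full normalization integral is A²·[π·a^3] = 1, fixing A².
Let u = r/a; then A², 4π and the length scale all cancel, so P = ∫_{0}^{1.9} u^2·e^(-2·u) du ÷ ∫_{0}^{∞} u^2·e^(-2·u) du.
An antiderivative of u^2·e^(-2·u) is -(2·u^2 + 2·u + 1)·e^(-2·u)/4; evaluating from 0 to 1.9 gives 1/4 - 601·e^(-19/5)/200, while the full integral is 1/4.
This evaluates to P = 0.7311.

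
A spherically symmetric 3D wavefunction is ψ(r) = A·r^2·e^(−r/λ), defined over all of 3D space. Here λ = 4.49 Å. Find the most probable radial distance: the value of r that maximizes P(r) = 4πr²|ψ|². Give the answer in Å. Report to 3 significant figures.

r ≈ 13.5 Å

The maximum of P(r) = 4πr²|ψ|² occurs where its derivative vanishes.
Solving yields r = 3·λ.
With λ = 4.49, the most probable radial distance is 13.47 Å.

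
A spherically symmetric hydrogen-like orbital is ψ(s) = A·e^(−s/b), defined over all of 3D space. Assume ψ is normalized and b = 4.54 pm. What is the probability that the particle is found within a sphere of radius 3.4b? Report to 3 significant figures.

Integrate the radial probability density 4πs²|ψ|² over s ≤ 3.4b.
Normalization gives A² = 1/(π·b^3).
In terms of u = s/b (A², 4π and the length scale all cancel between numerator and denominator), P = [∫_{0}^{3.4} u^2·e^(-2·u) du] / [∫_{0}^{∞} u^2·e^(-2·u) du].
Using ∫ u^2·e^(-2·u) du = -(2·u^2 + 2·u + 1)·e^(-2·u)/4, the numerator is 1/4 - 773·e^(-34/5)/100 and the denominator is 1/4.
Taking the ratio yields P = 0.9656.

P ≈ 0.966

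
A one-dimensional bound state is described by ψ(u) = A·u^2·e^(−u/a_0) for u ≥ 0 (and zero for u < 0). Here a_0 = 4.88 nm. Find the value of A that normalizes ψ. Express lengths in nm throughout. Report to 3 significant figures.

A ≈ 0.0219 nm^(-5/2)

We need A² ∫|f|² du = 1, taking the integral from 0 to ∞.
The integral (without the A² prefactor) comes out to 3·a_0^5/4.
Hence A² = 1/[3·a_0^5/4].
Substituting a_0 = 4.88 gives A² = 0.0004818, so A = 0.02195.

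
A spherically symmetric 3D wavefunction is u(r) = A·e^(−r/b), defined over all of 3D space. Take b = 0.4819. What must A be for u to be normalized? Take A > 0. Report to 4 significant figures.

Require ∫ |u|² 4πr² dr = 1 over the whole domain.
In 3D with spherical symmetry the volume element is 4πr² dr.
Carrying out the integral gives A² · π·b^3.
So A² = (π·b^3)^(−1).
With b = 0.4819: A² = 2.8443 and A = 1.6865.

A ≈ 1.687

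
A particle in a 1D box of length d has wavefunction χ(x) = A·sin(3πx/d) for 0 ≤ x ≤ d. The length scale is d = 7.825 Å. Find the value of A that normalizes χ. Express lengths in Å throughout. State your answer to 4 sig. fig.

A ≈ 0.5056 Å^(-1/2)

The normalization condition is ∫|χ|² dx = 1 from 0 to d.
∫|χ|² dx = A²·(d/2).
Setting this equal to 1 gives A² = 1/(d/2).
With d = 7.825: A² = 0.25559 and A = 0.50556.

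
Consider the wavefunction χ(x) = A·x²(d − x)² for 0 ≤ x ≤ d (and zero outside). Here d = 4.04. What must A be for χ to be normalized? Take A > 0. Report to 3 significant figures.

The normalization condition is ∫|χ|² dx = 1 from 0 to d.
Expanding the polynomial and integrating term by term, the integral (without the A² prefactor) comes out to d^9/630.
Hence A² = 1/[d^9/630].
Substituting d = 4.04 gives A² = 0.002197, so A = 0.04688.

A ≈ 0.0469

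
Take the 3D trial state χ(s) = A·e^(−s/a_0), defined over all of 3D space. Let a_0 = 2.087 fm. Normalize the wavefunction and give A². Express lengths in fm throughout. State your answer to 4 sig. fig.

A^2 ≈ 0.03502 fm^(-3)

Require ∫ |χ|² 4πs² ds = 1 over the whole domain.
In 3D with spherical symmetry the volume element is 4πs² ds.
Using ∫₀^∞ sⁿ e^(−αs) ds = n!/αⁿ⁺¹, with χ = A·e^(−s/a_0), the integral evaluates to A²·[π·a_0^3].
Hence A² = 1/[π·a_0^3].
Substituting a_0 = 2.087 gives A² = 0.035017, so A = 0.18713.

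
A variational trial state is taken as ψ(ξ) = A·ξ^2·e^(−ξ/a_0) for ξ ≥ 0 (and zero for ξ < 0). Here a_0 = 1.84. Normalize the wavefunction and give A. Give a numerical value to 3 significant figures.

The normalization condition is ∫|ψ|² dξ = 1 from 0 to ∞.
With ∫₀^∞ ξ^4 e^(−αξ) dξ = 4!/α^5, with ψ = A·ξ^2·e^(−ξ/a_0), the integral evaluates to A²·[3·a_0^5/4].
Setting this equal to 1 gives A² = 1/(3·a_0^5/4).
With a_0 = 1.84: A² = 0.06322 and A = 0.2514.

A ≈ 0.251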